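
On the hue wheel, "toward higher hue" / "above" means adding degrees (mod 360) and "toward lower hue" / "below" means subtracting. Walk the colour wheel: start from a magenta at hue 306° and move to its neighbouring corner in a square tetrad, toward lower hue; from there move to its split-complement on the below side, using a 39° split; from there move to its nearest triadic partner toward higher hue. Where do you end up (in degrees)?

306 − 90 = 216°   (square ↓)
216 + 141 = 357°   (split-comp 39° ↓)
357 + 120 = 477 → 477 − 360 = 117°   (triadic ↑)

117°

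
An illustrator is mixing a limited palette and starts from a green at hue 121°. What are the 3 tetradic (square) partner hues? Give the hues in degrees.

211°, 301°, 31°

A square tetradic scheme places four hues every 90°.
121 + 90 = 211°
121 + 180 = 301°
121 + 270 = 391 → 391 − 360 = 31°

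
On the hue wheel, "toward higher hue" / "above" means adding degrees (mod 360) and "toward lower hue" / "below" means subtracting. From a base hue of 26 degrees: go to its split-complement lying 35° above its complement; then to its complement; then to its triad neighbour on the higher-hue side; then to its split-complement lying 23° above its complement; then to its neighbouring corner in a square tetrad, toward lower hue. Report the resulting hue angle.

294°

+215° (split-comp 35° ↑): 26 + 215 = 241°
+180° (complement): 241 + 180 = 421 → 421 − 360 = 61°
+120° (triadic ↑): 61 + 120 = 181°
+203° (split-comp 23° ↑): 181 + 203 = 384 → 384 − 360 = 24°
−90° (square ↓): 24 − 90 = -66 → -66 + 360 = 294°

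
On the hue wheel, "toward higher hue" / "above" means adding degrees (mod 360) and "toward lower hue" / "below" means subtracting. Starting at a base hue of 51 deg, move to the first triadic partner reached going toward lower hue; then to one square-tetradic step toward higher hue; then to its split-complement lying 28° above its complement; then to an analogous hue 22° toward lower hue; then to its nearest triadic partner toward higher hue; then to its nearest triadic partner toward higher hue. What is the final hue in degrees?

51 − 120 = -69 → -69 + 360 = 291°   (triadic ↓)
291 + 90 = 381 → 381 − 360 = 21°   (square ↑)
21 + 208 = 229°   (split-comp 28° ↑)
229 − 22 = 207°   (analog 22° ↓)
207 + 120 = 327°   (triadic ↑)
327 + 120 = 447 → 447 − 360 = 87°   (triadic ↑)

87°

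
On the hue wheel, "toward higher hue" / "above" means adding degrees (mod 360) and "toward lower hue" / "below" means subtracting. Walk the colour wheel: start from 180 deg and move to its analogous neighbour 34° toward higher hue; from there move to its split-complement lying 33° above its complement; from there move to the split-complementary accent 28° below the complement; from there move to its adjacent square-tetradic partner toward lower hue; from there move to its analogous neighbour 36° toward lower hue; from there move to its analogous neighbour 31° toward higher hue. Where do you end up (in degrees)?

+34° (analog 34° ↑): 180 + 34 = 214°
+213° (split-comp 33° ↑): 214 + 213 = 427 → 427 − 360 = 67°
+152° (split-comp 28° ↓): 67 + 152 = 219°
−90° (square ↓): 219 − 90 = 129°
−36° (analog 36° ↓): 129 − 36 = 93°
+31° (analog 31° ↑): 93 + 31 = 124°

124°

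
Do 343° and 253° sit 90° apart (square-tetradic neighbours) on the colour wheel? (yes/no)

Angular distance: |343 − 253| = 90 = 90°.
90° apart (square-tetradic neighbours) requires 90°.

yes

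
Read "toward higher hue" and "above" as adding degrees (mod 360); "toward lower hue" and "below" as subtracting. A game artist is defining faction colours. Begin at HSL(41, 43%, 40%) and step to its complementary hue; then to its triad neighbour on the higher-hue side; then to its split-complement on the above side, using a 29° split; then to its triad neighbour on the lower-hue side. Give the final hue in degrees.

70°

complement +180°: 41 + 180 = 221°
triadic ↑ +120°: 221 + 120 = 341°
split-comp 29° ↑ +209°: 341 + 209 = 550 → 550 − 360 = 190°
triadic ↓ −120°: 190 − 120 = 70°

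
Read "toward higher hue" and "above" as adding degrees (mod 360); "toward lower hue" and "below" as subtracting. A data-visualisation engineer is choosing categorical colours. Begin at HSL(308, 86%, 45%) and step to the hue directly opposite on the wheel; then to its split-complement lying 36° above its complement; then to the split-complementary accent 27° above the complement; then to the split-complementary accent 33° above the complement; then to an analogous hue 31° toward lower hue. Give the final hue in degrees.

13°

308 + 180 = 488 → 488 − 360 = 128°   (complement)
128 + 216 = 344°   (split-comp 36° ↑)
344 + 207 = 551 → 551 − 360 = 191°   (split-comp 27° ↑)
191 + 213 = 404 → 404 − 360 = 44°   (split-comp 33° ↑)
44 − 31 = 13°   (analog 31° ↓)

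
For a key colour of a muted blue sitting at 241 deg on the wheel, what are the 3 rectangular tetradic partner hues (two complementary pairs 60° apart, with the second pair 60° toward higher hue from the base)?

301°, 61°, 121°

A rectangular tetradic uses two complementary pairs 60° apart: offsets 0°, 60°, 180°, 240°.
241 + 60 = 301°
241 + 180 = 421 → 421 − 360 = 61°
241 + 240 = 481 → 481 − 360 = 121°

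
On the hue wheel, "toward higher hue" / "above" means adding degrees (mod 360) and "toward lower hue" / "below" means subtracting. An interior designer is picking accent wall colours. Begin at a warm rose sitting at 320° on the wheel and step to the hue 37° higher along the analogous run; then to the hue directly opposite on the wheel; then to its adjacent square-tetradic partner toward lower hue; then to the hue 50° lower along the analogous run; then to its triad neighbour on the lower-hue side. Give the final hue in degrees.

+37° (analog 37° ↑): 320 + 37 = 357°
+180° (complement): 357 + 180 = 537 → 537 − 360 = 177°
−90° (square ↓): 177 − 90 = 87°
−50° (analog 50° ↓): 87 − 50 = 37°
−120° (triadic ↓): 37 − 120 = -83 → -83 + 360 = 277°

277°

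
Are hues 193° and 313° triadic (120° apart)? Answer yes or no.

Angular distance: |193 − 313| = 120 = 120°.
Triadic (120° apart) requires 120°.

yes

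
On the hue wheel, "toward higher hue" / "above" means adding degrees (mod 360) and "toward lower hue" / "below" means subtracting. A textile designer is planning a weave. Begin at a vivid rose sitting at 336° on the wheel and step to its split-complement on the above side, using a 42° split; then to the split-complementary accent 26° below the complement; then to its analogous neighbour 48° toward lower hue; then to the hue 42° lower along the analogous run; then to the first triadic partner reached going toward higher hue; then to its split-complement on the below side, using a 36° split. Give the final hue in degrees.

166°

336 + 222 = 558 → 558 − 360 = 198°   (split-comp 42° ↑)
198 + 154 = 352°   (split-comp 26° ↓)
352 − 48 = 304°   (analog 48° ↓)
304 − 42 = 262°   (analog 42° ↓)
262 + 120 = 382 → 382 − 360 = 22°   (triadic ↑)
22 + 144 = 166°   (split-comp 36° ↓)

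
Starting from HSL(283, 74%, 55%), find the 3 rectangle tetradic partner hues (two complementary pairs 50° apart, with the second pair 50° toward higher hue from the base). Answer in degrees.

A rectangular tetradic uses two complementary pairs 50° apart: offsets 0°, 50°, 180°, 230°.
283 + 50 = 333°
283 + 180 = 463 → 463 − 360 = 103°
283 + 230 = 513 → 513 − 360 = 153°

333°, 103° and 153°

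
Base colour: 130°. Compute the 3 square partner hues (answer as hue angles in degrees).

A square tetradic scheme places four hues every 90°.
130 + 90 = 220°
130 + 180 = 310°
130 + 270 = 400 → 400 − 360 = 40°

220°, 310°, and 40°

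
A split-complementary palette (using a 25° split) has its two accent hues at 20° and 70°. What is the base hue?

The accents sit 25° either side of the complement, so the complement is their short-arc midpoint on the wheel.
Short-arc midpoint of 20° and 70°: 45°.
Base is 180° from the complement: 45 − 180 = -135 → -135 + 360 = 225°

225°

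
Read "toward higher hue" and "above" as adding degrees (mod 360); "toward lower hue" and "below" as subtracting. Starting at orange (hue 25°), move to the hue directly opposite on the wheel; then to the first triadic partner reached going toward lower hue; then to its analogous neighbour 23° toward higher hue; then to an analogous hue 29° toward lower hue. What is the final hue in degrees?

79°

25 + 180 = 205°   (complement)
205 − 120 = 85°   (triadic ↓)
85 + 23 = 108°   (analog 23° ↑)
108 − 29 = 79°   (analog 29° ↓)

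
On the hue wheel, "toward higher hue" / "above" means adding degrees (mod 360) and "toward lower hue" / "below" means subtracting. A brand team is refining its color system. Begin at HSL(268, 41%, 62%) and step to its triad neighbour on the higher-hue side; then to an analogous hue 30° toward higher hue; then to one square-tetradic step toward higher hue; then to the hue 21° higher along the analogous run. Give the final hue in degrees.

triadic ↑ +120°: 268 + 120 = 388 → 388 − 360 = 28°
analog 30° ↑ +30°: 28 + 30 = 58°
square ↑ +90°: 58 + 90 = 148°
analog 21° ↑ +21°: 148 + 21 = 169°

169°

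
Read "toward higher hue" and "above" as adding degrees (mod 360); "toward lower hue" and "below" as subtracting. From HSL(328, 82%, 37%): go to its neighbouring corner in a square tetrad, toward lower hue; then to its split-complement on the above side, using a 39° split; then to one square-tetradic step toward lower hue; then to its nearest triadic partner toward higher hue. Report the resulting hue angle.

−90° (square ↓): 328 − 90 = 238°
+219° (split-comp 39° ↑): 238 + 219 = 457 → 457 − 360 = 97°
−90° (square ↓): 97 − 90 = 7°
+120° (triadic ↑): 7 + 120 = 127°

127°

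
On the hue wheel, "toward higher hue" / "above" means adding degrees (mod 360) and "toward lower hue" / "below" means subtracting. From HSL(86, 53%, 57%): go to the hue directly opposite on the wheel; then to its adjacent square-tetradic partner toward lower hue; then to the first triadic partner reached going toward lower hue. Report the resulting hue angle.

complement +180°: 86 + 180 = 266°
square ↓ −90°: 266 − 90 = 176°
triadic ↓ −120°: 176 − 120 = 56°

56°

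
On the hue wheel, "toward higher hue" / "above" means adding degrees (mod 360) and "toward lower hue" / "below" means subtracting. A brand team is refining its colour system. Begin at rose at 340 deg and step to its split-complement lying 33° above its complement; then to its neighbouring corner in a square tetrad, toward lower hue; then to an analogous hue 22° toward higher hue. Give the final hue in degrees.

+213° (split-comp 33° ↑): 340 + 213 = 553 → 553 − 360 = 193°
−90° (square ↓): 193 − 90 = 103°
+22° (analog 22° ↑): 103 + 22 = 125°

125°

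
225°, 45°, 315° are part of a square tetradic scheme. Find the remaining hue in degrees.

A square tetradic scheme places four hues every 90°.
The full set through 45° is {45°, 135°, 225°, 315°}.
Given {45°, 225°, 315°}, the missing hue is 135°.

135°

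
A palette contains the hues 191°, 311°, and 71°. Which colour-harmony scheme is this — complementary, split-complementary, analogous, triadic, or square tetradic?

triadic

Sort the hues: 71°, 191°, 311°.
Successive gaps around the wheel: 120°, 120°, 120°.
Three hues equally spaced 120° apart form a triad.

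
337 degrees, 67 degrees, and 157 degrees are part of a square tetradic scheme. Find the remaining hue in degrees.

247°

A square tetradic scheme places four hues every 90°.
The full set through 67° is {67°, 157°, 247°, 337°}.
Given {67°, 157°, 337°}, the missing hue is 247°.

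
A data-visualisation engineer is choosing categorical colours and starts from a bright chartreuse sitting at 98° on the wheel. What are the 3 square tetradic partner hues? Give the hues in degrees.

98 + 90 = 188°
98 + 180 = 278°
98 + 270 = 368 → 368 − 360 = 8°

188°, 278°, 8°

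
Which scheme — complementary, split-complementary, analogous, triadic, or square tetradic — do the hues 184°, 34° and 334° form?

Sort the hues: 34°, 184°, 334°.
Successive gaps around the wheel: 150°, 150°, 60°.
Two 150° gaps and one 60° gap — a base hue opposite a pair of accents 30° either side of its complement — is the split-complementary pattern.

split-complementary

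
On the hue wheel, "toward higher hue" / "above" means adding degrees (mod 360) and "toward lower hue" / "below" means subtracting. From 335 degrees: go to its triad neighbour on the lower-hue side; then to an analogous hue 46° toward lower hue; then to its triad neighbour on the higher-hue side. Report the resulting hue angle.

289°

−120° (triadic ↓): 335 − 120 = 215°
−46° (analog 46° ↓): 215 − 46 = 169°
+120° (triadic ↑): 169 + 120 = 289°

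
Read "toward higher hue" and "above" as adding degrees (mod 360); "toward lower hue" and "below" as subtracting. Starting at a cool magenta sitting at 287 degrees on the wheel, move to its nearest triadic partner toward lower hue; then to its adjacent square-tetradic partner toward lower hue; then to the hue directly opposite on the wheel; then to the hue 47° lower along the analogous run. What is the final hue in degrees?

210°

−120° (triadic ↓): 287 − 120 = 167°
−90° (square ↓): 167 − 90 = 77°
+180° (complement): 77 + 180 = 257°
−47° (analog 47° ↓): 257 − 47 = 210°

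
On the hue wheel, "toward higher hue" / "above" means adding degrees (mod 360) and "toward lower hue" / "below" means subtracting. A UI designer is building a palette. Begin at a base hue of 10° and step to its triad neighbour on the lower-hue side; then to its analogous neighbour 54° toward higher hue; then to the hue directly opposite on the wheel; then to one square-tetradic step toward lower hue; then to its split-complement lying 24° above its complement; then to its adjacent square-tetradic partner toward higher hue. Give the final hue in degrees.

328°

triadic ↓ −120°: 10 − 120 = -110 → -110 + 360 = 250°
analog 54° ↑ +54°: 250 + 54 = 304°
complement +180°: 304 + 180 = 484 → 484 − 360 = 124°
square ↓ −90°: 124 − 90 = 34°
split-comp 24° ↑ +204°: 34 + 204 = 238°
square ↑ +90°: 238 + 90 = 328°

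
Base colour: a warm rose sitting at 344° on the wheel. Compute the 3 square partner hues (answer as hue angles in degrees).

A square tetradic scheme places four hues every 90°.
344 + 90 = 434 → 434 − 360 = 74°
344 + 180 = 524 → 524 − 360 = 164°
344 + 270 = 614 → 614 − 360 = 254°

74°, 164° and 254°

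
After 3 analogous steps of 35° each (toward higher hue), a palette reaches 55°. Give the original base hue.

3 steps of 35° (toward higher hue) give a net shift of +105°.
Start = end − shift: 55 − 105 = -50 → -50 + 360 = 310°

310°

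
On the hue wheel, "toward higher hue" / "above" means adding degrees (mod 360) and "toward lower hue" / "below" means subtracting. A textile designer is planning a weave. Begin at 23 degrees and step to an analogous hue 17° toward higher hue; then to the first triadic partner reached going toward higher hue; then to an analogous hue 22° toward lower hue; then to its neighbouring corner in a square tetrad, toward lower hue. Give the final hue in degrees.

48°

+17° (analog 17° ↑): 23 + 17 = 40°
+120° (triadic ↑): 40 + 120 = 160°
−22° (analog 22° ↓): 160 − 22 = 138°
−90° (square ↓): 138 − 90 = 48°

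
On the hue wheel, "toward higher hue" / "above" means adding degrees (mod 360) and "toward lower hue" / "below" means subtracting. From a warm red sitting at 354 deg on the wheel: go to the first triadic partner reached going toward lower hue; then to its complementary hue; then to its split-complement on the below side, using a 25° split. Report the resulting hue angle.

triadic ↓ −120°: 354 − 120 = 234°
complement +180°: 234 + 180 = 414 → 414 − 360 = 54°
split-comp 25° ↓ +155°: 54 + 155 = 209°

209°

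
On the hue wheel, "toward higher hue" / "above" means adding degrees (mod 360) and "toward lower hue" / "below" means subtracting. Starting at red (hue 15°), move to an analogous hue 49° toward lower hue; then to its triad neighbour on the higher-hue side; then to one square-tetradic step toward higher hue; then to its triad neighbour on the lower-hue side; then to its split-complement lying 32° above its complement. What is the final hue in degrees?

15 − 49 = -34 → -34 + 360 = 326°   (analog 49° ↓)
326 + 120 = 446 → 446 − 360 = 86°   (triadic ↑)
86 + 90 = 176°   (square ↑)
176 − 120 = 56°   (triadic ↓)
56 + 212 = 268°   (split-comp 32° ↑)

268°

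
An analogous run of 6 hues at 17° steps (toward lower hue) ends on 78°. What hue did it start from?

163°

5 steps of 17° (toward lower hue) give a net shift of −85°.
Start = end − shift: 78 + 85 = 163°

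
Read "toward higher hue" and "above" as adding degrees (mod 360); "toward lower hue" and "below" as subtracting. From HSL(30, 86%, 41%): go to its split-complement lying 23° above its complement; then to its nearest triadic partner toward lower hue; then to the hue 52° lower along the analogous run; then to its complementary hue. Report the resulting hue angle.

241°

30 + 203 = 233°   (split-comp 23° ↑)
233 − 120 = 113°   (triadic ↓)
113 − 52 = 61°   (analog 52° ↓)
61 + 180 = 241°   (complement)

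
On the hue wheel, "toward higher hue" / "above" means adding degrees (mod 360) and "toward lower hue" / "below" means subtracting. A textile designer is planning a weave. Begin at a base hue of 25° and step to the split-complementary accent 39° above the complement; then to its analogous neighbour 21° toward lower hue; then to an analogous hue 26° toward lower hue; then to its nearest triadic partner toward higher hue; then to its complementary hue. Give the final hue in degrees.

137°

split-comp 39° ↑ +219°: 25 + 219 = 244°
analog 21° ↓ −21°: 244 − 21 = 223°
analog 26° ↓ −26°: 223 − 26 = 197°
triadic ↑ +120°: 197 + 120 = 317°
complement +180°: 317 + 180 = 497 → 497 − 360 = 137°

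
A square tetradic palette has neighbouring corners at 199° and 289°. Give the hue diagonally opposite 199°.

19°

A square tetradic scheme places four hues 90° apart; opposite corners are 180° apart.
199 + 180 = 379 → 379 − 360 = 19°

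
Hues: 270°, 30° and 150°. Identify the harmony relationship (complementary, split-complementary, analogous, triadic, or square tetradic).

triadic

Sort the hues: 30°, 150°, 270°.
Successive gaps around the wheel: 120°, 120°, 120°.
Three hues equally spaced 120° apart form a triad.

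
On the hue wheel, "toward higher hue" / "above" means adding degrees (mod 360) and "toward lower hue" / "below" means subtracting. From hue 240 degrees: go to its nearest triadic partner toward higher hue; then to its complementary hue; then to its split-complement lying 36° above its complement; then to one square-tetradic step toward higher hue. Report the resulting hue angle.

126°

triadic ↑ +120°: 240 + 120 = 360 → 360 − 360 = 0°
complement +180°: 0 + 180 = 180°
split-comp 36° ↑ +216°: 180 + 216 = 396 → 396 − 360 = 36°
square ↑ +90°: 36 + 90 = 126°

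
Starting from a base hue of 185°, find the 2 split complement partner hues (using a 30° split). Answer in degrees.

Complement of 185°: 185 + 180 = 365 → 365 − 360 = 5°
5 − 30 = -25 → -25 + 360 = 335°
5 + 30 = 35°

335° and 35°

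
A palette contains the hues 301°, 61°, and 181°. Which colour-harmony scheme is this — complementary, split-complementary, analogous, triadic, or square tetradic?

Sort the hues: 61°, 181°, 301°.
Successive gaps around the wheel: 120°, 120°, 120°.
Three hues equally spaced 120° apart form a triad.

triadic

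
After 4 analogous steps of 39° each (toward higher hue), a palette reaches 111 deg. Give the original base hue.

315°

4 steps of 39° (toward higher hue) give a net shift of +156°.
Start = end − shift: 111 − 156 = -45 → -45 + 360 = 315°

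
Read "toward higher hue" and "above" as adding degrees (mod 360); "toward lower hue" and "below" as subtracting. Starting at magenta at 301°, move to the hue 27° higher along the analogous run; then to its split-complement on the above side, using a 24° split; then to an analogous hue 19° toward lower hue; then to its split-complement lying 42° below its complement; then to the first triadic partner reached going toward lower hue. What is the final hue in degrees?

analog 27° ↑ +27°: 301 + 27 = 328°
split-comp 24° ↑ +204°: 328 + 204 = 532 → 532 − 360 = 172°
analog 19° ↓ −19°: 172 − 19 = 153°
split-comp 42° ↓ +138°: 153 + 138 = 291°
triadic ↓ −120°: 291 − 120 = 171°

171°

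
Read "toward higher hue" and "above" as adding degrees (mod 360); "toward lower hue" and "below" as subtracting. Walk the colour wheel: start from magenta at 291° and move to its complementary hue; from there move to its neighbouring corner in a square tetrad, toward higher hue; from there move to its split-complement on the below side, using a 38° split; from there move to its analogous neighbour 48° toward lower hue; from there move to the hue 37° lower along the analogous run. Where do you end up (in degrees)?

complement +180°: 291 + 180 = 471 → 471 − 360 = 111°
square ↑ +90°: 111 + 90 = 201°
split-comp 38° ↓ +142°: 201 + 142 = 343°
analog 48° ↓ −48°: 343 − 48 = 295°
analog 37° ↓ −37°: 295 − 37 = 258°

258°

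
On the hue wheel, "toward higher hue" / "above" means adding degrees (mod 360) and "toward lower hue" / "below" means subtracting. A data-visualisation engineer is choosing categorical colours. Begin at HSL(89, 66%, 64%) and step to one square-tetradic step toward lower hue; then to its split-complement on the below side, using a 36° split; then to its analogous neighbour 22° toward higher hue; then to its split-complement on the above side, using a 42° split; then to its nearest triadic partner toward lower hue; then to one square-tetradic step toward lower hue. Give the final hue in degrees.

square ↓ −90°: 89 − 90 = -1 → -1 + 360 = 359°
split-comp 36° ↓ +144°: 359 + 144 = 503 → 503 − 360 = 143°
analog 22° ↑ +22°: 143 + 22 = 165°
split-comp 42° ↑ +222°: 165 + 222 = 387 → 387 − 360 = 27°
triadic ↓ −120°: 27 − 120 = -93 → -93 + 360 = 267°
square ↓ −90°: 267 − 90 = 177°

177°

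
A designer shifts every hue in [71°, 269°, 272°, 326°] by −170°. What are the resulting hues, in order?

71 − 170 = -99 → -99 + 360 = 261°
269 − 170 = 99°
272 − 170 = 102°
326 − 170 = 156°

261°, 99°, 102°, 156°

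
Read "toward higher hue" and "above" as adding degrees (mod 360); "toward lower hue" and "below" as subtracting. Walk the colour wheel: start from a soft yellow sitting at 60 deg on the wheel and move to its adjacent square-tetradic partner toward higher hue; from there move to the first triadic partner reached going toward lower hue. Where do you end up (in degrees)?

30°

+90° (square ↑): 60 + 90 = 150°
−120° (triadic ↓): 150 − 120 = 30°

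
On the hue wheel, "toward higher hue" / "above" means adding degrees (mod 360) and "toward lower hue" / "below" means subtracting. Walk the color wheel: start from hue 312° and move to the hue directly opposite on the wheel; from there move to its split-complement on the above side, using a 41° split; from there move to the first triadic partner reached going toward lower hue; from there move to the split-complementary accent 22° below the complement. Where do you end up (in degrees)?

31°

+180° (complement): 312 + 180 = 492 → 492 − 360 = 132°
+221° (split-comp 41° ↑): 132 + 221 = 353°
−120° (triadic ↓): 353 − 120 = 233°
+158° (split-comp 22° ↓): 233 + 158 = 391 → 391 − 360 = 31°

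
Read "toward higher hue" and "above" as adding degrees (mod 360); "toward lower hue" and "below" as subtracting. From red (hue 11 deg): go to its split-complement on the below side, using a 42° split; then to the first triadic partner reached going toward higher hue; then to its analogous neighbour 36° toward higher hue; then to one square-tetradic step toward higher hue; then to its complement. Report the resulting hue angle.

11 + 138 = 149°   (split-comp 42° ↓)
149 + 120 = 269°   (triadic ↑)
269 + 36 = 305°   (analog 36° ↑)
305 + 90 = 395 → 395 − 360 = 35°   (square ↑)
35 + 180 = 215°   (complement)

215°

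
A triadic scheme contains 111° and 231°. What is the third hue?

A triad spaces three hues 120° apart.
The full set is {111°, 231°, 351°}.

351°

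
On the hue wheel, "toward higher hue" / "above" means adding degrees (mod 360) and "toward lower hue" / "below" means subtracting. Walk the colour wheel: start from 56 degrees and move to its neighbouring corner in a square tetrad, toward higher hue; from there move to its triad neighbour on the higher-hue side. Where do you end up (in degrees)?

266°

+90° (square ↑): 56 + 90 = 146°
+120° (triadic ↑): 146 + 120 = 266°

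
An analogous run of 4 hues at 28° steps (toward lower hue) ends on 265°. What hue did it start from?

3 steps of 28° (toward lower hue) give a net shift of −84°.
Start = end − shift: 265 + 84 = 349°

349°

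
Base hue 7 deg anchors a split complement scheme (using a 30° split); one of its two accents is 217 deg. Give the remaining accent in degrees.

Split-complementary hues sit 30° either side of the complement.
Complement of the base 7°: 7 + 180 = 187°
The given accent 217° is 30° one side of 187°; the other accent sits 30° the other side: 187 − 30 = 157°

157°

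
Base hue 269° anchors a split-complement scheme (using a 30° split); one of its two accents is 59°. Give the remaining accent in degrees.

119°

Split-complementary hues sit 30° either side of the complement.
Complement of the base 269°: 269 + 180 = 449 → 449 − 360 = 89°
The given accent 59° is 30° one side of 89°; the other accent sits 30° the other side: 89 + 30 = 119°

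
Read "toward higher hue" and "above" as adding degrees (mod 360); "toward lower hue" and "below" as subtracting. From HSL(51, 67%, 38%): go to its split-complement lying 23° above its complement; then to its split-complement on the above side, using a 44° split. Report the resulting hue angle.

118°

+203° (split-comp 23° ↑): 51 + 203 = 254°
+224° (split-comp 44° ↑): 254 + 224 = 478 → 478 − 360 = 118°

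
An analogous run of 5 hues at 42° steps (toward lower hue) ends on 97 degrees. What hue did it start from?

265°

4 steps of 42° (toward lower hue) give a net shift of −168°.
Start = end − shift: 97 + 168 = 265°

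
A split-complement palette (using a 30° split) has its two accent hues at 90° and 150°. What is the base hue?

The accents sit 30° either side of the complement, so the complement is their short-arc midpoint on the wheel.
Short-arc midpoint of 90° and 150°: 120°.
Base is 180° from the complement: 120 − 180 = -60 → -60 + 360 = 300°

300°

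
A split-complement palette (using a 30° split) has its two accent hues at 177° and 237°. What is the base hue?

The accents sit 30° either side of the complement, so the complement is their short-arc midpoint on the wheel.
Short-arc midpoint of 177° and 237°: 207°.
Base is 180° from the complement: 207 − 180 = 27°

27°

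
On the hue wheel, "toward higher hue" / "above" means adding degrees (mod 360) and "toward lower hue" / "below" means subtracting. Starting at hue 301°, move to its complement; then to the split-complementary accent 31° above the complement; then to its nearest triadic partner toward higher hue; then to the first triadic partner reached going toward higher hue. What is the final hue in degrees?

+180° (complement): 301 + 180 = 481 → 481 − 360 = 121°
+211° (split-comp 31° ↑): 121 + 211 = 332°
+120° (triadic ↑): 332 + 120 = 452 → 452 − 360 = 92°
+120° (triadic ↑): 92 + 120 = 212°

212°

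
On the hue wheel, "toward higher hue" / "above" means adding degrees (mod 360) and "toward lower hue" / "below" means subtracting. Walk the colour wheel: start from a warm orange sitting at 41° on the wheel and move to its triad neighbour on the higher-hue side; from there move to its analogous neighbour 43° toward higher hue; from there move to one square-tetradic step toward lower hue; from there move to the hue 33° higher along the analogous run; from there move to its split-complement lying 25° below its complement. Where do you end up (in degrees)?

+120° (triadic ↑): 41 + 120 = 161°
+43° (analog 43° ↑): 161 + 43 = 204°
−90° (square ↓): 204 − 90 = 114°
+33° (analog 33° ↑): 114 + 33 = 147°
+155° (split-comp 25° ↓): 147 + 155 = 302°

302°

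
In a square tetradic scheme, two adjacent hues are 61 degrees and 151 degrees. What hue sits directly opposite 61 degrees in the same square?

241°

A square tetradic scheme places four hues 90° apart; opposite corners are 180° apart.
61 + 180 = 241°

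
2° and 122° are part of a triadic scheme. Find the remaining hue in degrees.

242°

A triad places three hues 120° apart.
The full set through 2° is {2°, 122°, 242°}.
Given {2°, 122°}, the missing hue is 242°.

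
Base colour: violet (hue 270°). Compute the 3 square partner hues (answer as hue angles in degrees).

A square tetradic scheme places four hues every 90°.
270 + 90 = 360 → 360 − 360 = 0°
270 + 180 = 450 → 450 − 360 = 90°
270 + 270 = 540 → 540 − 360 = 180°

0°, 90° and 180°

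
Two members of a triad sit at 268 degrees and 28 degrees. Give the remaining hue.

A triad spaces three hues 120° apart.
The full set is {28°, 148°, 268°}.

148°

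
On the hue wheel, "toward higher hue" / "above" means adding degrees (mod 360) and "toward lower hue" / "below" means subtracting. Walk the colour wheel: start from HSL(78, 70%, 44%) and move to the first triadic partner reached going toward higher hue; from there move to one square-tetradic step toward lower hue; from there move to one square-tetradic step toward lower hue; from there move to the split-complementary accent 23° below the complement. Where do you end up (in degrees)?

175°

+120° (triadic ↑): 78 + 120 = 198°
−90° (square ↓): 198 − 90 = 108°
−90° (square ↓): 108 − 90 = 18°
+157° (split-comp 23° ↓): 18 + 157 = 175°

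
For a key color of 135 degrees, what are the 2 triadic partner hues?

255° and 15°

A triad places three hues 120° apart.
135 + 120 = 255°
135 + 240 = 375 → 375 − 360 = 15°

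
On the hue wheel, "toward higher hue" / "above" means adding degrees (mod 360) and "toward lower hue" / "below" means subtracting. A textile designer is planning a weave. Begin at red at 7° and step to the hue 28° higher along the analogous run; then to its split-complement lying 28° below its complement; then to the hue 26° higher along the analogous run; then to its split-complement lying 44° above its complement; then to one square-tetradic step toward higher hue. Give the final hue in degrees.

167°

+28° (analog 28° ↑): 7 + 28 = 35°
+152° (split-comp 28° ↓): 35 + 152 = 187°
+26° (analog 26° ↑): 187 + 26 = 213°
+224° (split-comp 44° ↑): 213 + 224 = 437 → 437 − 360 = 77°
+90° (square ↑): 77 + 90 = 167°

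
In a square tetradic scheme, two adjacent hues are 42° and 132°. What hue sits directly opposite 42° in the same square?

A square tetradic scheme places four hues 90° apart; opposite corners are 180° apart.
42 + 180 = 222°

222°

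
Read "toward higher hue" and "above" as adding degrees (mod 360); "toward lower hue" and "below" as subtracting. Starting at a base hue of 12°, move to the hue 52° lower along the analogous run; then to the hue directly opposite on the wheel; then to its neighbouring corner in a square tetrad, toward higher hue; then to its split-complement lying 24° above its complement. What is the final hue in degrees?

12 − 52 = -40 → -40 + 360 = 320°   (analog 52° ↓)
320 + 180 = 500 → 500 − 360 = 140°   (complement)
140 + 90 = 230°   (square ↑)
230 + 204 = 434 → 434 − 360 = 74°   (split-comp 24° ↑)

74°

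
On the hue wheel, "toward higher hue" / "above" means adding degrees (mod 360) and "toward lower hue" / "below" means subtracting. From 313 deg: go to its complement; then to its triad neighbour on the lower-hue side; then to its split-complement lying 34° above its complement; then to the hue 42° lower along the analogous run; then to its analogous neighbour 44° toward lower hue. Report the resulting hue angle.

141°

+180° (complement): 313 + 180 = 493 → 493 − 360 = 133°
−120° (triadic ↓): 133 − 120 = 13°
+214° (split-comp 34° ↑): 13 + 214 = 227°
−42° (analog 42° ↓): 227 − 42 = 185°
−44° (analog 44° ↓): 185 − 44 = 141°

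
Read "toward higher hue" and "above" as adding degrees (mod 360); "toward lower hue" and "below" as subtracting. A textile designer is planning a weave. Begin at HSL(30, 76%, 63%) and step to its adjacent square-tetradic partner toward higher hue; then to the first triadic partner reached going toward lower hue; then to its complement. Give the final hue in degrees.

square ↑ +90°: 30 + 90 = 120°
triadic ↓ −120°: 120 − 120 = 0°
complement +180°: 0 + 180 = 180°

180°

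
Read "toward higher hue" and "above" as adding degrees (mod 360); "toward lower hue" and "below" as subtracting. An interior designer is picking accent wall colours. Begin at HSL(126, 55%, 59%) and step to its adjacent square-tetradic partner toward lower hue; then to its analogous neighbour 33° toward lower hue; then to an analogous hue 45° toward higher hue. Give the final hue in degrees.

126 − 90 = 36°   (square ↓)
36 − 33 = 3°   (analog 33° ↓)
3 + 45 = 48°   (analog 45° ↑)

48°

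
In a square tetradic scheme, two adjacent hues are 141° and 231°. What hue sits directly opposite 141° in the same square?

A square tetradic scheme places four hues 90° apart; opposite corners are 180° apart.
141 + 180 = 321°

321°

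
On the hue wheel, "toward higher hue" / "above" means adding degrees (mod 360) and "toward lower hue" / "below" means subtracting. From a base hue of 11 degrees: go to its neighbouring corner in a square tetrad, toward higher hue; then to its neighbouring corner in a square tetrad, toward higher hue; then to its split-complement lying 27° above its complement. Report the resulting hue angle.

38°

square ↑ +90°: 11 + 90 = 101°
square ↑ +90°: 101 + 90 = 191°
split-comp 27° ↑ +207°: 191 + 207 = 398 → 398 − 360 = 38°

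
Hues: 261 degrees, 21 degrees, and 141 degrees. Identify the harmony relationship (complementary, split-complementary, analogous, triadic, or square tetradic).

triadic

Sort the hues: 21°, 141°, 261°.
Successive gaps around the wheel: 120°, 120°, 120°.
Three hues equally spaced 120° apart form a triad.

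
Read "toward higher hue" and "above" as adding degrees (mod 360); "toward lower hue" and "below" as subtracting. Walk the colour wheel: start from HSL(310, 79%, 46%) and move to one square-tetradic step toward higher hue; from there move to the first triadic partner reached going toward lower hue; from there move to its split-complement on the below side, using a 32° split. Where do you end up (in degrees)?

68°

+90° (square ↑): 310 + 90 = 400 → 400 − 360 = 40°
−120° (triadic ↓): 40 − 120 = -80 → -80 + 360 = 280°
+148° (split-comp 32° ↓): 280 + 148 = 428 → 428 − 360 = 68°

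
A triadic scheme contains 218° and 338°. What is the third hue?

A triad spaces three hues 120° apart.
The full set is {98°, 218°, 338°}.

98°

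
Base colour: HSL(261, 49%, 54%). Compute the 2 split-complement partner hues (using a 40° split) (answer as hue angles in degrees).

Complement of 261°: 261 + 180 = 441 → 441 − 360 = 81°
81 − 40 = 41°
81 + 40 = 121°

41° and 121°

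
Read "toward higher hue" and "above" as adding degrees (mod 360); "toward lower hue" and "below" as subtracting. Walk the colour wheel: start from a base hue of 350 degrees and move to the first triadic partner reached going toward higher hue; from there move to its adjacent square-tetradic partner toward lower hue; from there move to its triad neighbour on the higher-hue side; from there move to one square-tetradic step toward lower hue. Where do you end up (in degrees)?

50°

+120° (triadic ↑): 350 + 120 = 470 → 470 − 360 = 110°
−90° (square ↓): 110 − 90 = 20°
+120° (triadic ↑): 20 + 120 = 140°
−90° (square ↓): 140 − 90 = 50°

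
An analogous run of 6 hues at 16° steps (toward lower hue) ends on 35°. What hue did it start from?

115°

5 steps of 16° (toward lower hue) give a net shift of −80°.
Start = end − shift: 35 + 80 = 115°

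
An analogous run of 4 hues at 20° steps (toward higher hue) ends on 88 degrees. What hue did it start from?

28°

3 steps of 20° (toward higher hue) give a net shift of +60°.
Start = end − shift: 88 − 60 = 28°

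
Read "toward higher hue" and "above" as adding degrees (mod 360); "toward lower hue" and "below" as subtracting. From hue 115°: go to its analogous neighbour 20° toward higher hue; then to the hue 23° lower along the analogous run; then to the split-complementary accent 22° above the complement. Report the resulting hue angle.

115 + 20 = 135°   (analog 20° ↑)
135 − 23 = 112°   (analog 23° ↓)
112 + 202 = 314°   (split-comp 22° ↑)

314°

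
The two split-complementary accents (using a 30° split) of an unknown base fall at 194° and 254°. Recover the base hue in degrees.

The accents sit 30° either side of the complement, so the complement is their short-arc midpoint on the wheel.
Short-arc midpoint of 194° and 254°: 224°.
Base is 180° from the complement: 224 − 180 = 44°

44°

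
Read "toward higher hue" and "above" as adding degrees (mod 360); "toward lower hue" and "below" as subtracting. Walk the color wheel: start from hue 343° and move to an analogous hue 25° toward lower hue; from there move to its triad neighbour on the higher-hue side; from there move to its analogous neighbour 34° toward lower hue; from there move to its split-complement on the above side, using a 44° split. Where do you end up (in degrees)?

268°

343 − 25 = 318°   (analog 25° ↓)
318 + 120 = 438 → 438 − 360 = 78°   (triadic ↑)
78 − 34 = 44°   (analog 34° ↓)
44 + 224 = 268°   (split-comp 44° ↑)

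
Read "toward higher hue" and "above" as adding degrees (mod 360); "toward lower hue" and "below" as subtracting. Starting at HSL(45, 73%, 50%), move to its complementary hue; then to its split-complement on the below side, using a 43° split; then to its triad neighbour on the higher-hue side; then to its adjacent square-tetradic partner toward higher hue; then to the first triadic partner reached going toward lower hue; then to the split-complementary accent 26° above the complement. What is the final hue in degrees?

298°

45 + 180 = 225°   (complement)
225 + 137 = 362 → 362 − 360 = 2°   (split-comp 43° ↓)
2 + 120 = 122°   (triadic ↑)
122 + 90 = 212°   (square ↑)
212 − 120 = 92°   (triadic ↓)
92 + 206 = 298°   (split-comp 26° ↑)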